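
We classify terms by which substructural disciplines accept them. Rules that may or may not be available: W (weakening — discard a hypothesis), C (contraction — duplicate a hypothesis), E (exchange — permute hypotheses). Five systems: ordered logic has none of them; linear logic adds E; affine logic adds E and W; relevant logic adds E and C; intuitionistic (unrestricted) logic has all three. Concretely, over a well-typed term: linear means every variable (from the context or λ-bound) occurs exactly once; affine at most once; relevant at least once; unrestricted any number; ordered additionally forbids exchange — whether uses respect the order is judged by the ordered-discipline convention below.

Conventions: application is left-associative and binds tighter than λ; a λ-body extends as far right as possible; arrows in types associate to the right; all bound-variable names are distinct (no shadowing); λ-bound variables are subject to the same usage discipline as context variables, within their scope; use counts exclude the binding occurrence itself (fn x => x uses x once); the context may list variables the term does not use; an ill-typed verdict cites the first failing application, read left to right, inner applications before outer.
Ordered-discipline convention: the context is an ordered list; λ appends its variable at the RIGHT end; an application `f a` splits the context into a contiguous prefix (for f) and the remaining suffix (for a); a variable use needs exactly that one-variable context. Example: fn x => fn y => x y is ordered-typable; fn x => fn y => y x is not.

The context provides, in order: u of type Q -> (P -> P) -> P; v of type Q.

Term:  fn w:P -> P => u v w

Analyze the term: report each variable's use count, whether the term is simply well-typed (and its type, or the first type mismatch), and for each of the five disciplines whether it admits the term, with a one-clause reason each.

counts: u ×1, v ×1, w (λ-bound) ×1
use order (left to right): u, v, w
typing: the term checks, with type (P -> P) -> P
ordered: ✓, single-use (u, v, w), ordered derivation ok
linear: ✓, single use per variable (u, v, w)
affine: ✓, u, v, w: no repeats, contraction unneeded
relevant: ✓, at least one use each (u, v, w)
unrestricted: ✓, simply typable at (P -> P) -> P; W, C, E all held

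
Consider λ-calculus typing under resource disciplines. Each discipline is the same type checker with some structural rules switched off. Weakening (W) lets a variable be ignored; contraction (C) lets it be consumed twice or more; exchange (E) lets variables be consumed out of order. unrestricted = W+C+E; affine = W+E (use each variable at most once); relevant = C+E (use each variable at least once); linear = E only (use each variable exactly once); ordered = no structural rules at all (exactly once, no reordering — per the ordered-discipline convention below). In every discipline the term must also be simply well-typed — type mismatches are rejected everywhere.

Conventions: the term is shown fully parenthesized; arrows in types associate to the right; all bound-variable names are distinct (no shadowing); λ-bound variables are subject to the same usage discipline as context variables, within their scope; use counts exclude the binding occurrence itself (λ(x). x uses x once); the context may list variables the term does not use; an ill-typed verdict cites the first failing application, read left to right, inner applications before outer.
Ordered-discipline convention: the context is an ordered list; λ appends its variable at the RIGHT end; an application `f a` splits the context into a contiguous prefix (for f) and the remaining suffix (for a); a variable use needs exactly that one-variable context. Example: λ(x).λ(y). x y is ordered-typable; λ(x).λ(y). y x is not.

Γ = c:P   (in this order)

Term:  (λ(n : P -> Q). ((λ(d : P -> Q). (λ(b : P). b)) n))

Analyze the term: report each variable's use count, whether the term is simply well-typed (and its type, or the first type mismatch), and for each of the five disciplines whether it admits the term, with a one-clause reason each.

counts: c ×0, n (λ-bound) ×1, d (λ-bound) ×0, b (λ-bound) ×1
uses in reading order: b, n
typing: well-typed at (P -> Q) -> P -> P
ordered: ✗ — c, d left unused
linear: ✗ — c, d left unused
affine: ✓ — at most one use each (c, n, d, b)
relevant: ✗ — c, d left unused
unrestricted: ✓ — well-typed at (P -> Q) -> P -> P; no restrictions here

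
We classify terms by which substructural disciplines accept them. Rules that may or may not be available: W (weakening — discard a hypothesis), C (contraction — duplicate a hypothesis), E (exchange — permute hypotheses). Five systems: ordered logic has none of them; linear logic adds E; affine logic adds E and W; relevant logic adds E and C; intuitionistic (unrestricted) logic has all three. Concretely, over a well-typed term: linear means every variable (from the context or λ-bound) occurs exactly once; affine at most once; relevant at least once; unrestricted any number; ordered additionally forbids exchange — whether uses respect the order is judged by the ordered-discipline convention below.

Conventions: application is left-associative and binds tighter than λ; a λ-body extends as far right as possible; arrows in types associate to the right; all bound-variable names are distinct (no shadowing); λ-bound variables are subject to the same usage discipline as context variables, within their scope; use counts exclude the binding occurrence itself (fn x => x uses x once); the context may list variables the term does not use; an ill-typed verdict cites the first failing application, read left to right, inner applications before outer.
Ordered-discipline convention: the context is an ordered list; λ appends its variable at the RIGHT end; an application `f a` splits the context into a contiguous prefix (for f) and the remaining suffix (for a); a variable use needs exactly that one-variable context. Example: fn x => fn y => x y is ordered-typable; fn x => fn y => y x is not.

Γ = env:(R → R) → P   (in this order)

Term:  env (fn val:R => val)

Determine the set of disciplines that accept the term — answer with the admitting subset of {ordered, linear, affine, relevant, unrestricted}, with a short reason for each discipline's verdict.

admitting disciplines: ordered, linear, affine, relevant, unrestricted
use counts: env ×1, val (λ-bound) ×1
uses in reading order: env, val
typing: well-typed at P
ordered: ✓, env, val: once each, no exchange needed
linear: ✓, single use per variable (env, val)
affine: ✓, at most one use each (env, val)
relevant: ✓, none of env, val goes unused
unrestricted: ✓, typability at P is all that's needed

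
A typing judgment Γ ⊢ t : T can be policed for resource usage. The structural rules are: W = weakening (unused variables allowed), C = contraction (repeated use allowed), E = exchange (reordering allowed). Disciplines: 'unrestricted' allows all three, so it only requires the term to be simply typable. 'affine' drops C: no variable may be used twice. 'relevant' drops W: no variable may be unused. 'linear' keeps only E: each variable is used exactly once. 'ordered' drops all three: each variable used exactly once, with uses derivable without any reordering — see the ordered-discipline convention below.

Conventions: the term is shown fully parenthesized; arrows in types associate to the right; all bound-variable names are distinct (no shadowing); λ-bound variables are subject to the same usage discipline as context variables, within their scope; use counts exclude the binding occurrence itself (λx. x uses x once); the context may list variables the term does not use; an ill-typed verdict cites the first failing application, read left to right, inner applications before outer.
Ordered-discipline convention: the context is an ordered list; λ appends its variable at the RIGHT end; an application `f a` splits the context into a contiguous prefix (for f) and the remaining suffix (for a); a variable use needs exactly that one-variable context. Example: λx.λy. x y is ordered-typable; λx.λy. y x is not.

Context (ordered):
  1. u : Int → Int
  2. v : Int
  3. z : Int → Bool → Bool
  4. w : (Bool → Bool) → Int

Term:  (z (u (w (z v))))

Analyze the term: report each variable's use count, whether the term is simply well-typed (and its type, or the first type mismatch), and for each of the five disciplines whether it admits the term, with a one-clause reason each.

use counts: u=1; v=1; z=2; w=1
uses in reading order: z, u, w, z, v
typing: ✓ — Bool → Bool
ordered: ✗ — z ×2 used more than once (contraction)
linear: ✗ — z ×2 used more than once (contraction)
affine: ✗ — z ×2 used more than once (contraction)
relevant: ✓ — every one of u, v, z, w appears
unrestricted: ✓ — typability at Bool → Bool is all that's needed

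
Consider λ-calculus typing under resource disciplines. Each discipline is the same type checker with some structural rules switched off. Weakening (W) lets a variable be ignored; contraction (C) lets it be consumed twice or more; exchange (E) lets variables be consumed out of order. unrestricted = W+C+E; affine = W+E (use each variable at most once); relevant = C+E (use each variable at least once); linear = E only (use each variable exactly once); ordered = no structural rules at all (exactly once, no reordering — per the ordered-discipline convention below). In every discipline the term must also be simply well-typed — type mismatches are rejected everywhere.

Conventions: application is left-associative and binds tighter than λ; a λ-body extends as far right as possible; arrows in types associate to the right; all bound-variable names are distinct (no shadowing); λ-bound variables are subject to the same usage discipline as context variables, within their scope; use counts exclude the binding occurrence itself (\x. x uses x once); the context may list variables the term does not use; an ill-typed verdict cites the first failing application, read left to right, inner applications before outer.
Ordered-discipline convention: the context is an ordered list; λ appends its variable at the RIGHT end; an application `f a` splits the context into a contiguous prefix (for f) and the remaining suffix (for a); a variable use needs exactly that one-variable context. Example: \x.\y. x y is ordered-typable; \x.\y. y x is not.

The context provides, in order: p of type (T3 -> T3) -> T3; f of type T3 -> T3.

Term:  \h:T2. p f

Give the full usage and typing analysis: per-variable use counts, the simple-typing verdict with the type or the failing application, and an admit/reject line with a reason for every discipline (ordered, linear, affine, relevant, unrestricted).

usage: p: 1, f: 1, h [bound]: 0
order of uses: p, f
typing: well-typed — term : T2 -> T3
ordered ✗ (unused: h — weakening required)
linear ✗ (unused: h — weakening required)
affine ✓ (at most one use each (p, f, h))
relevant ✗ (unused: h — weakening required)
unrestricted ✓ (simply typable at T2 -> T3; W, C, E all held)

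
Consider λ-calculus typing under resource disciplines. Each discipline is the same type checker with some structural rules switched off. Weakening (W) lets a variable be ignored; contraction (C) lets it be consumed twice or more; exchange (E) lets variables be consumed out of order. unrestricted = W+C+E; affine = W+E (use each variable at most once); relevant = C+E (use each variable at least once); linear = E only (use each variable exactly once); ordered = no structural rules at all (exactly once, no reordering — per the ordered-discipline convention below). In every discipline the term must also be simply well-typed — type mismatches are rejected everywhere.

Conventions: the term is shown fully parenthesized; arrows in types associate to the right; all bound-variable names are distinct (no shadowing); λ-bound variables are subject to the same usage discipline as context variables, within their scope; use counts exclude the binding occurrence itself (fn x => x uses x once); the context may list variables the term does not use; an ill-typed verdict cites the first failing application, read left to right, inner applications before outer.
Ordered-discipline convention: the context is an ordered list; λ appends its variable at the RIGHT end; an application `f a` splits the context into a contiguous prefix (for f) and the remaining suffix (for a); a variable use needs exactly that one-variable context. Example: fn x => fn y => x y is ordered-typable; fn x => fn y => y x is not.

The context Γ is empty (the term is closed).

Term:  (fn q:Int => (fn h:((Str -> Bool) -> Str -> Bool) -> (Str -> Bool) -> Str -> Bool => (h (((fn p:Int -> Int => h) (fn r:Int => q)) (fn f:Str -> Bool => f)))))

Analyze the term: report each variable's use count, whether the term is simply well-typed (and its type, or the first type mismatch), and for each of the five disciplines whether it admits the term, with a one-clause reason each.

counts: q [bound]=1, h [bound]=2, p [bound]=0, r [bound]=0, f [bound]=1
left-to-right use order: h, h, q, f
typing: the term checks, with type Int -> (((Str -> Bool) -> Str -> Bool) -> (Str -> Bool) -> Str -> Bool) -> (Str -> Bool) -> Str -> Bool
ordered ✗ (h ×2 used more than once (contraction); needs weakening: p, r unused)
linear ✗ (h ×2 used more than once (contraction); needs weakening: p, r unused)
affine ✗ (h ×2 used more than once (contraction))
relevant ✗ (needs weakening: p, r unused)
unrestricted ✓ (type-checks (Int -> (((Str -> Bool) -> Str -> Bool) -> (Str -> Bool) -> Str -> Bool) -> (Str -> Bool) -> Str -> Bool) and nothing is barred)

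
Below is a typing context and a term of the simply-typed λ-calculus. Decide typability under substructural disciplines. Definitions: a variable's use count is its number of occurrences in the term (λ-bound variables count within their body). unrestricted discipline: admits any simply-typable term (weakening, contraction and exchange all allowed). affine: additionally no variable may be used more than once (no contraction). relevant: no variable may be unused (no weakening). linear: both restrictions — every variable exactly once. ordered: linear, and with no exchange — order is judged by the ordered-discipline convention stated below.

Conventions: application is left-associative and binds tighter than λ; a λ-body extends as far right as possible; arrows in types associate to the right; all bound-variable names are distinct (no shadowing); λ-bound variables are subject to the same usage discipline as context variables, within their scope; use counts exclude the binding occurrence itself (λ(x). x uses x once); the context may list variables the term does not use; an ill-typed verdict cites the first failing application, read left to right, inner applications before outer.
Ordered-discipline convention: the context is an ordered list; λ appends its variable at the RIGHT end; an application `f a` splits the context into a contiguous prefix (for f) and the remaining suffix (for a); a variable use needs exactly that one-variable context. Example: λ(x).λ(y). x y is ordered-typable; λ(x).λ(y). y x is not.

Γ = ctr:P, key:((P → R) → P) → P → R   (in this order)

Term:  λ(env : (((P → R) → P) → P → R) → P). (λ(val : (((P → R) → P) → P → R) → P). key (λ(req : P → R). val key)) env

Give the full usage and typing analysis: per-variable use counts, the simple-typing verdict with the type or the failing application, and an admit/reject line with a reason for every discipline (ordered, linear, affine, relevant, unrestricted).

counts: ctr=0, key=2, env [bound]=1, val [bound]=1, req [bound]=0
uses in reading order: key, val, key, env
typing: well-typed at ((((P → R) → P) → P → R) → P) → P → R
ordered ✗ (uses contraction: key ×2; ctr, req never used (weakening))
linear ✗ (uses contraction: key ×2; ctr, req never used (weakening))
affine ✗ (uses contraction: key ×2)
relevant ✗ (ctr, req never used (weakening))
unrestricted ✓ (type-checks (((((P → R) → P) → P → R) → P) → P → R) and nothing is barred)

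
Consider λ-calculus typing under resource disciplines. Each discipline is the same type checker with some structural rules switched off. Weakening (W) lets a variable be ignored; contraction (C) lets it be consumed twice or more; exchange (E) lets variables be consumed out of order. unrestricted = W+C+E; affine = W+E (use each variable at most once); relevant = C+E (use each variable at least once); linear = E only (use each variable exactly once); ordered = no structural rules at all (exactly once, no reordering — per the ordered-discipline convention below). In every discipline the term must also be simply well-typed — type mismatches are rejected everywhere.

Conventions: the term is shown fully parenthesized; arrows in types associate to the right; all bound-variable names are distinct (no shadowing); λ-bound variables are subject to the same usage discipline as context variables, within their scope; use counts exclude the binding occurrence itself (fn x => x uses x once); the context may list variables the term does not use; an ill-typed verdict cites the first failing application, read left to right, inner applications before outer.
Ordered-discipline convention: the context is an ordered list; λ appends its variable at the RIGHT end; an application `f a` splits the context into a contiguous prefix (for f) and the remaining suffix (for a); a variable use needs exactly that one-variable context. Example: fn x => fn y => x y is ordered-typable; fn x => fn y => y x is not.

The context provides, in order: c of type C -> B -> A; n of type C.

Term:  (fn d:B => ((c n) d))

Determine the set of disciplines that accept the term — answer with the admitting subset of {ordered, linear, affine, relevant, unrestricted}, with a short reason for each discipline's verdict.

accepted by: ordered, linear, affine, relevant, unrestricted
variable uses: c ×1; n ×1; d (λ-bound) ×1
use order (left to right): c, n, d
typing: ✓ — B -> A
ordered ✓ (c, n, d once each; derivable with no W/C/E)
linear ✓ (exactly-once usage across c, n, d)
affine ✓ (no duplicate uses among c, n, d)
relevant ✓ (none of c, n, d goes unused)
unrestricted ✓ (simply typable at B -> A; W, C, E all held)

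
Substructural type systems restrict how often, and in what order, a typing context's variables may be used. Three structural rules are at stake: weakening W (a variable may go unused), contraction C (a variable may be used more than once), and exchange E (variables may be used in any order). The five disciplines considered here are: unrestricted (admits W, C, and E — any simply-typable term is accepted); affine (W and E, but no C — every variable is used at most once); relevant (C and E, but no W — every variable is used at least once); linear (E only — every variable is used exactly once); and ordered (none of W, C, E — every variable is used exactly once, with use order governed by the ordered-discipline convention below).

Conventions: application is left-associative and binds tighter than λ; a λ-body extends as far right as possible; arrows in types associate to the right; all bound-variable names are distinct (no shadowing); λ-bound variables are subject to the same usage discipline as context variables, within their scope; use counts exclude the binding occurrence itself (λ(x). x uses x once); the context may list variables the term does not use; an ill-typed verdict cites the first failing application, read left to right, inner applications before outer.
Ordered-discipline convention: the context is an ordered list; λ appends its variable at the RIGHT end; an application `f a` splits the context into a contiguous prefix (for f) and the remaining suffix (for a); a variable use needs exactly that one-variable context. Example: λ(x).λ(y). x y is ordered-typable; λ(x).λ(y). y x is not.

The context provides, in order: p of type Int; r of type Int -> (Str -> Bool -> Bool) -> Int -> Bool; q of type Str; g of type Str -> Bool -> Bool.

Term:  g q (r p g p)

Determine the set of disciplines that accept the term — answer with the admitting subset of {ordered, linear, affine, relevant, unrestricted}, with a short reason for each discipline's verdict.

accepted by: relevant, unrestricted
usage: p ×2, r ×1, q ×1, g ×2
uses in reading order: g, q, r, p, g, p
typing: well-typed — term : Bool
ordered ✗ (needs contraction — p ×2, g ×2)
linear ✗ (needs contraction — p ×2, g ×2)
affine ✗ (needs contraction — p ×2, g ×2)
relevant ✓ (every one of p, r, q, g appears)
unrestricted ✓ (simply typable at Bool; W, C, E all held)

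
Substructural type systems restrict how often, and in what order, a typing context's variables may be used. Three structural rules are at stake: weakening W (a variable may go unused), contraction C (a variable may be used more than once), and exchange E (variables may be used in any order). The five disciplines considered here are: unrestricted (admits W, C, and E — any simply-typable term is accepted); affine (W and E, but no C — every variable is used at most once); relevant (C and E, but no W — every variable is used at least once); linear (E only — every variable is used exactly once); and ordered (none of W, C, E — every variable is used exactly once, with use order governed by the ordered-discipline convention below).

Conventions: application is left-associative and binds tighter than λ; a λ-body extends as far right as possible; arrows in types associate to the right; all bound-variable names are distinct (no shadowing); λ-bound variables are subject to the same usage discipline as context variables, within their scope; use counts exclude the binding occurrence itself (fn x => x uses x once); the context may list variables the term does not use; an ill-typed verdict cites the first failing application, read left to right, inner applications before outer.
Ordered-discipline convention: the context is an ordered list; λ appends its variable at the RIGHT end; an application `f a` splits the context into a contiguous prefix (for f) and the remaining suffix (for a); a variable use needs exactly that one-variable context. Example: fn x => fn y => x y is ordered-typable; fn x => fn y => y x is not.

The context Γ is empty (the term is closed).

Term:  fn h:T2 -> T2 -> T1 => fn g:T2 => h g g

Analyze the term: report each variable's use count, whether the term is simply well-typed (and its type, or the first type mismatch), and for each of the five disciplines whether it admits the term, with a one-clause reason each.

counts: h [bound] ×1; g [bound] ×2
order of uses: h, g, g
typing: ✓ — (T2 -> T2 -> T1) -> T2 -> T1
ordered: ✗ — uses contraction: g ×2
linear: ✗ — uses contraction: g ×2
affine: ✗ — uses contraction: g ×2
relevant: ✓ — at least one use each (h, g)
unrestricted: ✓ — type-checks ((T2 -> T2 -> T1) -> T2 -> T1) and nothing is barred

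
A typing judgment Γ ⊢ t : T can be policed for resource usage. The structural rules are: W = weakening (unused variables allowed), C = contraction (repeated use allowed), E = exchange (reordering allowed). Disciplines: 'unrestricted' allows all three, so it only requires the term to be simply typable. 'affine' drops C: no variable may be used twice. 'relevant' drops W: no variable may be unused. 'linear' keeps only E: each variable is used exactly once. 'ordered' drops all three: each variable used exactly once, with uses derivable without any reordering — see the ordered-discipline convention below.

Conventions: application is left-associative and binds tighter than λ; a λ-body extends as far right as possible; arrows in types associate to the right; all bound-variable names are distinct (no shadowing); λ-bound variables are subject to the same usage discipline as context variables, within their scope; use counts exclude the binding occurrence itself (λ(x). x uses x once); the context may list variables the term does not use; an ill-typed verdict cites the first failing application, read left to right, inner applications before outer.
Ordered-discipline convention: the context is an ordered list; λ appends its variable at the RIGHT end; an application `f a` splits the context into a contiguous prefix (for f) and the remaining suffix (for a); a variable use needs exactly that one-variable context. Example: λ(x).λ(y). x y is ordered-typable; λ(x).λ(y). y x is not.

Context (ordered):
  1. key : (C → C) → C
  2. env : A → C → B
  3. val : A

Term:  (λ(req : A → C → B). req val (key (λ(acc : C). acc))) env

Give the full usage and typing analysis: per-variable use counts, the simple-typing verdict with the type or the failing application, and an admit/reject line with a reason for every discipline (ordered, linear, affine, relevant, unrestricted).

variable uses: key ×1, env ×1, val ×1, req [bound] ×1, acc [bound] ×1
use order (left to right): req, val, key, acc, env
typing: ✓ — B
ordered: ✗, needs exchange: uses follow req, val, key, acc, env
linear: ✓, key, env, val, req, acc: one use apiece
affine: ✓, no duplicate uses among key, env, val, req, acc
relevant: ✓, none of key, env, val, req, acc goes unused
unrestricted: ✓, typability at B is all that's needed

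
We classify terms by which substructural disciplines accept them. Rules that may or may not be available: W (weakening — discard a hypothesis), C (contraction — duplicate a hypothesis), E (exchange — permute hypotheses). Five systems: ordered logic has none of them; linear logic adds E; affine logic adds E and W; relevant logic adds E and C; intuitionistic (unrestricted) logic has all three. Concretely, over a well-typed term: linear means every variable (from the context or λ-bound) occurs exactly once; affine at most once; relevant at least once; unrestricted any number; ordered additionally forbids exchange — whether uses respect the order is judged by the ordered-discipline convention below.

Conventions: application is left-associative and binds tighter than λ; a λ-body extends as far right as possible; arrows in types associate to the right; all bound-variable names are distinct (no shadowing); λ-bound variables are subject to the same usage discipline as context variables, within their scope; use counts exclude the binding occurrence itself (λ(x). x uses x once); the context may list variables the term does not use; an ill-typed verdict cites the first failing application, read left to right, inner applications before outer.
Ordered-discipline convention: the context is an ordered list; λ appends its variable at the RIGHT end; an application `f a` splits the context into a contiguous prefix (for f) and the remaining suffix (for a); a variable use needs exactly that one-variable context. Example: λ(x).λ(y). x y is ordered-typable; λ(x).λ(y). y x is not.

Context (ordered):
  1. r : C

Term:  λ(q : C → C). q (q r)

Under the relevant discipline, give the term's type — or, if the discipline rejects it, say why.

term : (C → C) → C
use counts: r ×1; q [bound] ×2
order of uses: q, q, r
typing: ✓ — (C → C) → C
per-discipline verdicts: ordered ✗ | linear ✗ | affine ✗ | relevant ✓ | unrestricted ✓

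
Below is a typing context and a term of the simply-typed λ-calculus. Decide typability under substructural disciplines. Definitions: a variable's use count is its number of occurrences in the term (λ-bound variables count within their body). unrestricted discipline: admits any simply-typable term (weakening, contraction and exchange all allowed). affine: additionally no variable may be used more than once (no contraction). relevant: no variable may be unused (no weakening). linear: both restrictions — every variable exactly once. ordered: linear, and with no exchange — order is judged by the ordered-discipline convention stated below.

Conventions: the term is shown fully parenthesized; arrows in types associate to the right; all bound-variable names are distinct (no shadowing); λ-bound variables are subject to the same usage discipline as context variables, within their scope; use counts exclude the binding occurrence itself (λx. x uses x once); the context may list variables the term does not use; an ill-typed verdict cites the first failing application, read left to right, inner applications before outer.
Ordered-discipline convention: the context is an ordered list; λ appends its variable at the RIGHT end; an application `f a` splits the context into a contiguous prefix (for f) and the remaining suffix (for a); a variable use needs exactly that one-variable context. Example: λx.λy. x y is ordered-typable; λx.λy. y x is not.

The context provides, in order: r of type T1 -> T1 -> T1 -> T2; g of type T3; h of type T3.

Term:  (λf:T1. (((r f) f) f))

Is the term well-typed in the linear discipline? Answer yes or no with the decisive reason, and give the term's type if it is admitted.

no — uses contraction: f ×3; needs weakening: g, h unused
usage: r: 1×, g: 0×, h: 0×, f [bound]: 3×
use order (left to right): r, f, f, f
typing: well-typed at T1 -> T2
per-discipline verdicts: ordered ✗; linear ✗; affine ✗; relevant ✗; unrestricted ✓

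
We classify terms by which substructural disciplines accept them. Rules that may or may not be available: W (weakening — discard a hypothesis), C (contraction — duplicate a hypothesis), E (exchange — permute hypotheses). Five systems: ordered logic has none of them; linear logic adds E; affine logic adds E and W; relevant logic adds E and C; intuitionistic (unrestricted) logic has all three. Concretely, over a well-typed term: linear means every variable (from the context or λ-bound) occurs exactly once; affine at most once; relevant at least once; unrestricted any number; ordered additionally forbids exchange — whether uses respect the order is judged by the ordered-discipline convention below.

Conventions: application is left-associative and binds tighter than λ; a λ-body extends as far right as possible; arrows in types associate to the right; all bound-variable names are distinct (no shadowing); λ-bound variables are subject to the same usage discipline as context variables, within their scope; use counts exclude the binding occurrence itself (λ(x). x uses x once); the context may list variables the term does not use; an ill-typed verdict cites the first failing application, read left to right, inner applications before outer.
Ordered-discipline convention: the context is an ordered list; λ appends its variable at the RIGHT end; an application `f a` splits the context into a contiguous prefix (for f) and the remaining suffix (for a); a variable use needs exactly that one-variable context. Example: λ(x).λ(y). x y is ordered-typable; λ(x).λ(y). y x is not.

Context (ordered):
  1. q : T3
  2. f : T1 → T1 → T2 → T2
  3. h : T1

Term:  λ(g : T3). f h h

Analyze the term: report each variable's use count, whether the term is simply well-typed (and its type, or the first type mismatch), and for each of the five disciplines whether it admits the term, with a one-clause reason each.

usage: q ×0, f ×1, h ×2, g (λ-bound) ×0
use order (left to right): f, h, h
typing: ✓ — T3 → T2 → T2
ordered ✗ (uses contraction: h ×2; q, g left unused)
linear ✗ (uses contraction: h ×2; q, g left unused)
affine ✗ (uses contraction: h ×2)
relevant ✗ (q, g left unused)
unrestricted ✓ (typability at T3 → T2 → T2 is all that's needed)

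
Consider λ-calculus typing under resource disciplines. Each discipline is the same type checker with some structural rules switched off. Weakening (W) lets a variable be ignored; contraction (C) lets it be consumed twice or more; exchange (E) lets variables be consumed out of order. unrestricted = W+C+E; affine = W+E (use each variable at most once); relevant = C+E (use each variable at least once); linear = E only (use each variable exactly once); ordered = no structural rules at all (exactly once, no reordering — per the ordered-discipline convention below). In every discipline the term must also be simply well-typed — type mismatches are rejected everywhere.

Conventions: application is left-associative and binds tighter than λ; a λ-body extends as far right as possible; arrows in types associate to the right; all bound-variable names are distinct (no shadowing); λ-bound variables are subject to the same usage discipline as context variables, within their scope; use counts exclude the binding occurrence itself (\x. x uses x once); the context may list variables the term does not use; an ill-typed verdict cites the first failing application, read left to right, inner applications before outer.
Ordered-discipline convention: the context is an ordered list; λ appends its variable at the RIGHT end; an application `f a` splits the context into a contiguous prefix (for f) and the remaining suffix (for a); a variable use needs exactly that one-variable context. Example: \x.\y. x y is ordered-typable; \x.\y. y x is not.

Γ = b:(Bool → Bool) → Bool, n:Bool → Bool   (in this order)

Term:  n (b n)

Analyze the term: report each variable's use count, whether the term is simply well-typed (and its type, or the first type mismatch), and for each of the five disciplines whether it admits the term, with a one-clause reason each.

usage: b=1; n=2
use order (left to right): n, b, n
typing: well-typed — term : Bool
ordered: ✗, repeated use of n ×2
linear: ✗, repeated use of n ×2
affine: ✗, repeated use of n ×2
relevant: ✓, b, n: all used, weakening unneeded
unrestricted: ✓, well-typed at Bool; no restrictions here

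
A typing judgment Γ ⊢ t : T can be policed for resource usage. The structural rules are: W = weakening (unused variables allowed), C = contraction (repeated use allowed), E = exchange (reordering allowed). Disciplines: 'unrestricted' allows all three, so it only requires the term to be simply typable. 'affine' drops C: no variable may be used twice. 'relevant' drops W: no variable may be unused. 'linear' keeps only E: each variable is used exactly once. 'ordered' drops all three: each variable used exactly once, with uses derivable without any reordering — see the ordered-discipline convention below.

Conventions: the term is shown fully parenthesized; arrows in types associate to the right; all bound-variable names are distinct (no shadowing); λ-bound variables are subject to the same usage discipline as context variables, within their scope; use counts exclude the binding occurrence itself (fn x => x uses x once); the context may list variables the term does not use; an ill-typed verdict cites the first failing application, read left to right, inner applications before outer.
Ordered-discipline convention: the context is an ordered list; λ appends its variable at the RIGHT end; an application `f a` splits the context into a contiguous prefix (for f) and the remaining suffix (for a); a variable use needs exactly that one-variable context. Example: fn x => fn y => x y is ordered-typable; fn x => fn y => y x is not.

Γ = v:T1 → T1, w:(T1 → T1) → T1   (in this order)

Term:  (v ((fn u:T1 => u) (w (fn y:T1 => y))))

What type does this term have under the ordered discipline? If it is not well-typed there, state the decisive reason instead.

term : T1
use counts: v ×1; w ×1; u [bound] ×1; y [bound] ×1
use order (left to right): v, u, w, y
typing: the term checks, with type T1
all disciplines: ordered ✓; linear ✓; affine ✓; relevant ✓; unrestricted ✓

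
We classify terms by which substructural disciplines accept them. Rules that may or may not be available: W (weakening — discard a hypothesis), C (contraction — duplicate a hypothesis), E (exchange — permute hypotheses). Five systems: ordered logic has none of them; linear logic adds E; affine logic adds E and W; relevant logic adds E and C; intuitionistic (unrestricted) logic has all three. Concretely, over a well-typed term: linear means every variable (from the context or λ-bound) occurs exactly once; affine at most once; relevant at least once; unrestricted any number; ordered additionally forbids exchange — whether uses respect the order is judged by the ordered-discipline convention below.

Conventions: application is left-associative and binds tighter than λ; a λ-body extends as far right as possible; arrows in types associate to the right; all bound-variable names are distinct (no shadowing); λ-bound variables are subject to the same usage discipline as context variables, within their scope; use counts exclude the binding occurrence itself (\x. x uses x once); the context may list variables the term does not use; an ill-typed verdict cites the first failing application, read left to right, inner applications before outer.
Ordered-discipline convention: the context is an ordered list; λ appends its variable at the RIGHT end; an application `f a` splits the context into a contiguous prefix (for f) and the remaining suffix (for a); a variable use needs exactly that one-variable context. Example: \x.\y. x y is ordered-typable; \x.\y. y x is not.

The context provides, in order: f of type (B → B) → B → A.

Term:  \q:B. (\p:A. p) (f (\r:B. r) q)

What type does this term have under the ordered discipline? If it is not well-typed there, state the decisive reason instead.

term : B → A
use counts: f=1; q (λ-bound)=1; p (λ-bound)=1; r (λ-bound)=1
left-to-right use order: p, f, r, q
typing: well-typed at B → A
summary: ordered ✓ | linear ✓ | affine ✓ | relevant ✓ | unrestricted ✓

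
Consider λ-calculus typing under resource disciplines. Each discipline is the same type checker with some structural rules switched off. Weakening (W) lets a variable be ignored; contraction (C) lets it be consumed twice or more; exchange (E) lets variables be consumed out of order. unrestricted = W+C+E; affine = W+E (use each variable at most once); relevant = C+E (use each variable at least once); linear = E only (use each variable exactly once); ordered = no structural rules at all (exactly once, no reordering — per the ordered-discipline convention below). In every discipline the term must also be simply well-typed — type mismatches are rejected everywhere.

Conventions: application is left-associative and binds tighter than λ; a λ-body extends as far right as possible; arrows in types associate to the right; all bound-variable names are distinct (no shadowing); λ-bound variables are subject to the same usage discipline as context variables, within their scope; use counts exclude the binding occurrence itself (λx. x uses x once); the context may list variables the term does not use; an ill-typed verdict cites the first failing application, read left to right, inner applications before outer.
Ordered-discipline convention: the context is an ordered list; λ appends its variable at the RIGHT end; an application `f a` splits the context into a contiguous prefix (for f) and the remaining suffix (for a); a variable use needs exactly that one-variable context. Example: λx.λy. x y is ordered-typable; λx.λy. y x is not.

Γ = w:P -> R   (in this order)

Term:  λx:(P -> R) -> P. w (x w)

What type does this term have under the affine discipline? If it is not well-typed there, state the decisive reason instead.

not well-typed under affine — w ×2 used more than once (contraction)
usage: w ×2, x [bound] ×1
order of uses: w, x, w
typing: the term checks, with type ((P -> R) -> P) -> R
per-discipline verdicts: ordered ✗ | linear ✗ | affine ✗ | relevant ✓ | unrestricted ✓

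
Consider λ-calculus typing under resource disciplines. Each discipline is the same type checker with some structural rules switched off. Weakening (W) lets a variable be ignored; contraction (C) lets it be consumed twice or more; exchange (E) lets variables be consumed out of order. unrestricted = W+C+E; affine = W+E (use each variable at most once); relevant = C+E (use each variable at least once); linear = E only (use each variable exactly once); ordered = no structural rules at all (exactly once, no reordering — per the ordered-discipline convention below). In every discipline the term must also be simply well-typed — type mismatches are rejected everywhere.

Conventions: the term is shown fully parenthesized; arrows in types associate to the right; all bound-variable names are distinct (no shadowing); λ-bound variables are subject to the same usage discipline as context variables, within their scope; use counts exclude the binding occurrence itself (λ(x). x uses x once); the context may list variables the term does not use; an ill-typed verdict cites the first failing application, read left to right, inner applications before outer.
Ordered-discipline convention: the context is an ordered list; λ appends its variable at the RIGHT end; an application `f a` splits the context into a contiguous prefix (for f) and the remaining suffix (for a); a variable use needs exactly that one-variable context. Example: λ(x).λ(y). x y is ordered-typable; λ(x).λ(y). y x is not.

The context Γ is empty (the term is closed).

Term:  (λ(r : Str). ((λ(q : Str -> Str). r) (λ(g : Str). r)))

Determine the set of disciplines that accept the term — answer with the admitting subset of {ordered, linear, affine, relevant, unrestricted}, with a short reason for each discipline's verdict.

admitted in: unrestricted
counts: r (λ-bound): 2, q (λ-bound): 0, g (λ-bound): 0
use order (left to right): r, r
typing: ✓ — Str -> Str
ordered ✗ (r ×2 used more than once (contraction); q, g left unused)
linear ✗ (r ×2 used more than once (contraction); q, g left unused)
affine ✗ (r ×2 used more than once (contraction))
relevant ✗ (q, g left unused)
unrestricted ✓ (simply typable at Str -> Str; W, C, E all held)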